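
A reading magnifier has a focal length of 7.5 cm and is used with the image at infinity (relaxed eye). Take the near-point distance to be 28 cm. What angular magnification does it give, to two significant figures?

3.7

M = D/f = 28/7.5 = 3.733.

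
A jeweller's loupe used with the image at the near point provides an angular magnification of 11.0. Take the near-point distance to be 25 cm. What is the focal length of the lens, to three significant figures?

For the image at the near point, M = 1 + D/f.
f = D/(M - 1) = 25/(11.0 - 1) = 2.500 cm.

2.50 cm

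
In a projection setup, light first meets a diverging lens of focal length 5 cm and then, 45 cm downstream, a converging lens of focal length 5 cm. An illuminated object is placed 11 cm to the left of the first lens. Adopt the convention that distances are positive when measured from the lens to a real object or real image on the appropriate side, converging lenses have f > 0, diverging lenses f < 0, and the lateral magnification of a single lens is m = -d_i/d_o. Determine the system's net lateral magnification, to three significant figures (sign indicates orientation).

-0.0360

Applying the thin-lens equation to the first lens, 1/(-5) = 1/11 + 1/d_i1, which gives d_i1 = -3.438 cm.
Its lateral magnification is m_1 = -d_i1/d_o1 = -(-3.438)/11 = 0.3125.
With d_i1 < 0 the first image is virtual and lies on the object side; the object distance for lens 2 is d_o2 = 45 - (-3.438) = 48.438 cm.
Applying the thin-lens equation again with f_2 = 5 cm and d_o2 = 48.438 cm gives d_i2 = 5.576 cm.
m_2 = -(5.576)/(48.438) = -0.1151.
Overall magnification: m = m_1 m_2 = -0.0360.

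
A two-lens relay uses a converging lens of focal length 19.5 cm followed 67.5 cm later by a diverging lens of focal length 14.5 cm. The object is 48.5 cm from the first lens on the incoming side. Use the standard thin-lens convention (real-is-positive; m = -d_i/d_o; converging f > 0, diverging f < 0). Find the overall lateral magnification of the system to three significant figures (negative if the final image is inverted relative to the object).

First lens: d_i1 = 1/(1/19.5 - 1/48.5) = 32.612 cm.
m_1 = -(32.612)/48.5 = -0.6724.
The intermediate image is 32.612 cm to the right of lens 1, so d_o2 = L - d_i1 = 67.5 - 32.612 = 34.888 cm.
Second lens: d_i2 = 1/(1/(-14.5) - 1/(34.888)) = -10.243 cm.
m_2 = -(-10.243)/(34.888) = 0.2936.
Overall magnification: m = m_1 m_2 = -0.1974.

-0.197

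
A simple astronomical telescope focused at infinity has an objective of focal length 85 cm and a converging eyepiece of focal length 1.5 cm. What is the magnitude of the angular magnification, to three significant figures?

56.7

|M| = f_obj/|f_eye| = 85/1.5 = 56.667.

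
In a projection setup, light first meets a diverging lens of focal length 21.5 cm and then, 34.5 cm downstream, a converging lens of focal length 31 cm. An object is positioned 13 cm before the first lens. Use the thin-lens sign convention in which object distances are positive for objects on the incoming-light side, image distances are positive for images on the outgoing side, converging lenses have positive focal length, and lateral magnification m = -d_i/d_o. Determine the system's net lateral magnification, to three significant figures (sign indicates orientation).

Applying the thin-lens equation to the first lens, 1/(-21.5) = 1/13 + 1/d_i1, which gives d_i1 = -8.101 cm.
Its lateral magnification is m_1 = -d_i1/d_o1 = -(-8.101)/13 = 0.6232.
With d_i1 < 0 the first image is virtual and lies on the object side; the object distance for lens 2 is d_o2 = 34.5 - (-8.101) = 42.601 cm.
Applying the thin-lens equation again with f_2 = 31 cm and d_o2 = 42.601 cm gives d_i2 = 113.834 cm.
m_2 = -(113.834)/(42.601) = -2.6721.
Total m = m_1 x m_2 = (0.6232)(-2.6721) = -1.6652.

-1.67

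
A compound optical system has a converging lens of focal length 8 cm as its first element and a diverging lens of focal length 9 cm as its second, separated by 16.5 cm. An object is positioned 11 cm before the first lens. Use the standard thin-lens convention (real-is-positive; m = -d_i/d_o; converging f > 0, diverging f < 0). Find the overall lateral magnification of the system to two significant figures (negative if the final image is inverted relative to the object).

Lens 1: 1/d_i1 = 1/f_1 - 1/d_o1 = 1/8 - 1/11 = 0.03409 cm^-1, so d_i1 = 29.333 cm.
m_1 = -(29.333)/11 = -2.6667.
Since 29.333 cm > 16.5 cm, the first image lies past the second lens and serves as a virtual object: d_o2 = L - d_i1 = -12.833 cm.
Lens 2: 1/d_i2 = 1/f_2 - 1/d_o2 = 1/(-9) - 1/(-12.833) = -0.03319 cm^-1, so d_i2 = -30.130 cm.
m_2 = -(-30.130)/(-12.833) = -2.3478.
The system's lateral magnification is m_1 m_2 = (-2.6667)(-2.3478) = 6.2609.

6.3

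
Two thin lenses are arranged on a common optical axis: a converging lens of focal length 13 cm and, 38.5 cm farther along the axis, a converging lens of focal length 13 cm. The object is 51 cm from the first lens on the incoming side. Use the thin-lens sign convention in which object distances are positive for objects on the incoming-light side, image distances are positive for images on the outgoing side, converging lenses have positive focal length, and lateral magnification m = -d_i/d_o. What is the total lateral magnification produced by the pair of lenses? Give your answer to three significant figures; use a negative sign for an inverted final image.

0.552

Applying the thin-lens equation to the first lens, 1/13 = 1/51 + 1/d_i1, which gives d_i1 = 17.447 cm.
Its lateral magnification is m_1 = -d_i1/d_o1 = -(17.447)/51 = -0.3421.
The intermediate image is 17.447 cm to the right of lens 1, so d_o2 = L - d_i1 = 38.5 - 17.447 = 21.053 cm.
Applying the thin-lens equation again with f_2 = 13 cm and d_o2 = 21.053 cm gives d_i2 = 33.987 cm.
m_2 = -(33.987)/(21.053) = -1.6144.
Total m = m_1 x m_2 = (-0.3421)(-1.6144) = 0.5523.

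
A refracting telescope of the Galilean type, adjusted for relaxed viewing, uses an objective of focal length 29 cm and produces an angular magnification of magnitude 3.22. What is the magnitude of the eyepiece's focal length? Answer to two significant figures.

|M| = f_obj/|f_eye|, so |f_eye| = f_obj/|M| = 29/3.22 = 9.006 cm.
(The eyepiece is diverging, so its signed focal length is -9.006 cm.)

9.0 cm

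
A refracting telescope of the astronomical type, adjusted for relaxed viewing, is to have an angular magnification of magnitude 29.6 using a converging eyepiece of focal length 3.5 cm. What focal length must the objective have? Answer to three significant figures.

104 cm

|M| = f_obj/|f_eye|, so f_obj = |M| x |f_eye| = 29.6 x 3.5 = 103.600 cm.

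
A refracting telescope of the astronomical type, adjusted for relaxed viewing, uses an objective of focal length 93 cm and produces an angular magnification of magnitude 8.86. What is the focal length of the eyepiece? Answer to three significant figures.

|M| = f_obj/f_eye, so f_eye = f_obj/|M| = 93/8.86 = 10.497 cm.

10.5 cm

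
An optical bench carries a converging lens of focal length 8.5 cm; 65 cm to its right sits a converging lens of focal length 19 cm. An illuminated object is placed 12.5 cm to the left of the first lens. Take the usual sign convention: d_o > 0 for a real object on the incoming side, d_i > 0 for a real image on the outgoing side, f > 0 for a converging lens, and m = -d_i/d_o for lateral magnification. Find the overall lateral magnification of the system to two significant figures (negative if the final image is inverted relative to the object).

2.1

Lens 1: 1/d_i1 = 1/f_1 - 1/d_o1 = 1/8.5 - 1/12.5 = 0.03765 cm^-1, so d_i1 = 26.563 cm.
m_1 = -(26.563)/12.5 = -2.1250.
That image sits 38.438 cm in front of the second lens, so d_o2 = 38.438 cm.
Lens 2: 1/d_i2 = 1/f_2 - 1/d_o2 = 1/19 - 1/(38.438) = 0.02662 cm^-1, so d_i2 = 37.572 cm.
m_2 = -(37.572)/(38.438) = -0.9775.
Overall magnification: m = m_1 m_2 = 2.0772.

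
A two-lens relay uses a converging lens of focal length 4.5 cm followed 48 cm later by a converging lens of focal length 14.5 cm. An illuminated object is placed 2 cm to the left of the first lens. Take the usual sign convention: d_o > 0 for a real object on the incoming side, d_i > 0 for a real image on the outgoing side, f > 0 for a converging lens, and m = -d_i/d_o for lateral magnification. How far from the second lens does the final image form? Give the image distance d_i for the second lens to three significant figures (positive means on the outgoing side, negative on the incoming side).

20.2 cm

Applying the thin-lens equation to the first lens, 1/4.5 = 1/2 + 1/d_i1, which gives d_i1 = -3.600 cm.
With d_i1 < 0 the first image is virtual and lies on the object side; the object distance for lens 2 is d_o2 = 48 - (-3.600) = 51.600 cm.
Applying the thin-lens equation again with f_2 = 14.5 cm and d_o2 = 51.600 cm gives d_i2 = 20.167 cm.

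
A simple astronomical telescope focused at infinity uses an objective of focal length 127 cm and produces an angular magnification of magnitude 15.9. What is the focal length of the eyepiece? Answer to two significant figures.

8.0 cm

|M| = f_obj/f_eye, so f_eye = f_obj/|M| = 127/15.9 = 7.987 cm.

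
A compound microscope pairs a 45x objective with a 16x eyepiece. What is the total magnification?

The overall magnification of a compound microscope is the product of the objective and eyepiece magnifications:
M = M_obj x M_eye = 45 x 16 = 720.

720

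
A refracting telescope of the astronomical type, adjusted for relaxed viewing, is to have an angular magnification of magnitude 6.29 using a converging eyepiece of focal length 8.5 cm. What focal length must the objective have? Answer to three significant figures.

53.5 cm

|M| = f_obj/|f_eye|, so f_obj = |M| x |f_eye| = 6.29 x 8.5 = 53.465 cm.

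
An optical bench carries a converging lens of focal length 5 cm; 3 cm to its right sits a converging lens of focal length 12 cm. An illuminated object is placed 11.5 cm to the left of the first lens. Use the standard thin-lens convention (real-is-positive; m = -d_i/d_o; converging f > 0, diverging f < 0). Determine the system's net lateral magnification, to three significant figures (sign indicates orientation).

Applying the thin-lens equation to the first lens, 1/5 = 1/11.5 + 1/d_i1, which gives d_i1 = 8.846 cm.
Its lateral magnification is m_1 = -d_i1/d_o1 = -(8.846)/11.5 = -0.7692.
This image would form 8.846 cm past lens 1, i.e. 5.846 cm beyond lens 2, so it is a virtual object for lens 2: d_o2 = 3 - 8.846 = -5.846 cm.
Applying the thin-lens equation again with f_2 = 12 cm and d_o2 = -5.846 cm gives d_i2 = 3.931 cm.
m_2 = -(3.931)/(-5.846) = 0.6724.
Total m = m_1 x m_2 = (-0.7692)(0.6724) = -0.5172.

-0.517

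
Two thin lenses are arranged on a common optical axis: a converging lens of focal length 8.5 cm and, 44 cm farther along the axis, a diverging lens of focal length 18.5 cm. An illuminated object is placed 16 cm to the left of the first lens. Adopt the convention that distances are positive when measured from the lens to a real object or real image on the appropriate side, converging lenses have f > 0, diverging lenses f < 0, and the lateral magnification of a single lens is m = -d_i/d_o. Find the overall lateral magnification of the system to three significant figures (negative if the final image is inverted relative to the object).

-0.473

Lens 1: 1/d_i1 = 1/f_1 - 1/d_o1 = 1/8.5 - 1/16 = 0.05515 cm^-1, so d_i1 = 18.133 cm.
m_1 = -(18.133)/16 = -1.1333.
That image sits 25.867 cm in front of the second lens, so d_o2 = 25.867 cm.
Lens 2: 1/d_i2 = 1/f_2 - 1/d_o2 = 1/(-18.5) - 1/(25.867) = -0.09271 cm^-1, so d_i2 = -10.786 cm.
m_2 = -(-10.786)/(25.867) = 0.4170.
Total m = m_1 x m_2 = (-1.1333)(0.4170) = -0.4726.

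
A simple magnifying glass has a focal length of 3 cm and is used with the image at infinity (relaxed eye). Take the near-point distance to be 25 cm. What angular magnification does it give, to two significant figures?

M = D/f = 25/3 = 8.333.

8.3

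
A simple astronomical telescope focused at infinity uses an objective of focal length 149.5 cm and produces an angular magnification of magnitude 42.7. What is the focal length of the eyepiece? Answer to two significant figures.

|M| = f_obj/f_eye, so f_eye = f_obj/|M| = 149.5/42.7 = 3.501 cm.

3.5 cm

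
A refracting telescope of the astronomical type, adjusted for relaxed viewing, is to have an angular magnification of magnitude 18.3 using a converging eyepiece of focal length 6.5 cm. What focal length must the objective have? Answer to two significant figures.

120 cm

|M| = f_obj/|f_eye|, so f_obj = |M| x |f_eye| = 18.3 x 6.5 = 118.950 cm.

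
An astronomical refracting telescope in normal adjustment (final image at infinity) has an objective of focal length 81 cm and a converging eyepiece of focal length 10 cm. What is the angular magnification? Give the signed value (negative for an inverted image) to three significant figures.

-8.10

M = -f_obj/f_eye = -81/(10) = -8.100.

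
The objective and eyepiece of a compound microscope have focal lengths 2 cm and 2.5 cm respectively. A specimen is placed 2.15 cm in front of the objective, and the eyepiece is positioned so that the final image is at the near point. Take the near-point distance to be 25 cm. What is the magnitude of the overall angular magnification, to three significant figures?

Objective: 1/d_i = 1/f_obj - 1/d_o = 1/2 - 1/2.15 = 0.03488 cm^-1, so d_i = 28.667 cm.
m_obj = -d_i/d_o = -28.667/2.15 = -13.333.
Eyepiece angular magnification (image at near point): M_eye = 1 + D/f_e = 1 + 25/2.5 = 11.000.
Overall M = m_obj x M_eye = (-13.333)(11.000) = -146.67.
|M| = 146.67.

147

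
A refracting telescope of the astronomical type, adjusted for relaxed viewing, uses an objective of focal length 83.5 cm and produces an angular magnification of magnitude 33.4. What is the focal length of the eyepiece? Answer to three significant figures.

2.50 cm

|M| = f_obj/f_eye, so f_eye = f_obj/|M| = 83.5/33.4 = 2.500 cm.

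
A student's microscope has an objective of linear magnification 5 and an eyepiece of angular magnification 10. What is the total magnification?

50

The overall magnification of a compound microscope is the product of the objective and eyepiece magnifications:
M = M_obj x M_eye = 5 x 10 = 50.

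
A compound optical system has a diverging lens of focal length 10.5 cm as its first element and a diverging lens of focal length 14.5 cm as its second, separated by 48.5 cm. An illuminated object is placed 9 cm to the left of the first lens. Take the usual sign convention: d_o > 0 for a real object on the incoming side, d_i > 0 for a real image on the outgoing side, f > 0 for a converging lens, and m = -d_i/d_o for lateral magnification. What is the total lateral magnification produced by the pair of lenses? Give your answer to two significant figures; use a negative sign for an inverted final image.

First lens: d_i1 = 1/(1/(-10.5) - 1/9) = -4.846 cm.
m_1 = -(-4.846)/9 = 0.5385.
The intermediate image is virtual, 4.846 cm to the left of lens 1, so d_o2 = L - d_i1 = 48.5 - (-4.846) = 53.346 cm.
Second lens: d_i2 = 1/(1/(-14.5) - 1/(53.346)) = -11.401 cm.
m_2 = -(-11.401)/(53.346) = 0.2137.
The system's lateral magnification is m_1 m_2 = (0.5385)(0.2137) = 0.1151.

0.12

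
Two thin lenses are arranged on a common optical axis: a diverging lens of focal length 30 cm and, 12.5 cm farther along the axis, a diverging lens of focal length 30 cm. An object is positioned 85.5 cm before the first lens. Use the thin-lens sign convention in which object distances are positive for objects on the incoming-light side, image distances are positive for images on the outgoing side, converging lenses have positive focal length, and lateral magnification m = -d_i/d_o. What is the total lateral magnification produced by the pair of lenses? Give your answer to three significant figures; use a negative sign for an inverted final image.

0.120

First lens: d_i1 = 1/(1/(-30) - 1/85.5) = -22.208 cm.
m_1 = -(-22.208)/85.5 = 0.2597.
With d_i1 < 0 the first image is virtual and lies on the object side; the object distance for lens 2 is d_o2 = 12.5 - (-22.208) = 34.708 cm.
Second lens: d_i2 = 1/(1/(-30) - 1/(34.708)) = -16.091 cm.
m_2 = -(-16.091)/(34.708) = 0.4636.
Overall magnification: m = m_1 m_2 = 0.1204.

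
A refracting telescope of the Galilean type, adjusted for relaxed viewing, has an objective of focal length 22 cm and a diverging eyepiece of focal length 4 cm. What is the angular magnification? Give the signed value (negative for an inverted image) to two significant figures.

M = -f_obj/f_eye = -22/(-4) = 5.500.

5.5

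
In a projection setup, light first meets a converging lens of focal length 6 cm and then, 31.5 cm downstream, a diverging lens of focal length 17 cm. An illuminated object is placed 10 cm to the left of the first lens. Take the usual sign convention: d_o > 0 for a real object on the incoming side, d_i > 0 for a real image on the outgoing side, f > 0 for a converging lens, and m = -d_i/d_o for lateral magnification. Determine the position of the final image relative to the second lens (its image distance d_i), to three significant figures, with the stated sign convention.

Applying the thin-lens equation to the first lens, 1/6 = 1/10 + 1/d_i1, which gives d_i1 = 15.000 cm.
That image sits 16.500 cm in front of the second lens, so d_o2 = 16.500 cm.
Applying the thin-lens equation again with f_2 = -17 cm and d_o2 = 16.500 cm gives d_i2 = -8.373 cm.

-8.37 cm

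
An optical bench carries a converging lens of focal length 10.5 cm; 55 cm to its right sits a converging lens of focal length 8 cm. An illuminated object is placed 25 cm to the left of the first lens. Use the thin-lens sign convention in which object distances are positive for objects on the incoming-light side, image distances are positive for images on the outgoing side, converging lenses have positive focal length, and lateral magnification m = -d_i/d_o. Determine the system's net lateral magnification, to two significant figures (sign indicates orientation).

Applying the thin-lens equation to the first lens, 1/10.5 = 1/25 + 1/d_i1, which gives d_i1 = 18.103 cm.
Its lateral magnification is m_1 = -d_i1/d_o1 = -(18.103)/25 = -0.7241.
That image sits 36.897 cm in front of the second lens, so d_o2 = 36.897 cm.
Applying the thin-lens equation again with f_2 = 8 cm and d_o2 = 36.897 cm gives d_i2 = 10.215 cm.
m_2 = -(10.215)/(36.897) = -0.2768.
Overall magnification: m = m_1 m_2 = 0.2005.

0.20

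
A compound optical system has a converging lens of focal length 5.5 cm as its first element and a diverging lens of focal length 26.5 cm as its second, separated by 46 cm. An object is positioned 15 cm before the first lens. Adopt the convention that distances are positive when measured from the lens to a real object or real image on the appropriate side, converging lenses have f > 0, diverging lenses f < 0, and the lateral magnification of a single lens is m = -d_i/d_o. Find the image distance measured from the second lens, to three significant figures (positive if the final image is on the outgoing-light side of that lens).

Applying the thin-lens equation to the first lens, 1/5.5 = 1/15 + 1/d_i1, which gives d_i1 = 8.684 cm.
The intermediate image is 8.684 cm to the right of lens 1, so d_o2 = L - d_i1 = 46 - 8.684 = 37.316 cm.
Applying the thin-lens equation again with f_2 = -26.5 cm and d_o2 = 37.316 cm gives d_i2 = -15.496 cm.

-15.5 cm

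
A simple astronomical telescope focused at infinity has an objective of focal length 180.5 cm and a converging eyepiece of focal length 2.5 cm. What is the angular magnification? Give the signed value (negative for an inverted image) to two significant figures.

-72

M = -f_obj/f_eye = -180.5/(2.5) = -72.200.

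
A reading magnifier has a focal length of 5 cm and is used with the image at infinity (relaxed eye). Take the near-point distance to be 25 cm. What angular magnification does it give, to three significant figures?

5.00

M = D/f = 25/5 = 5.000.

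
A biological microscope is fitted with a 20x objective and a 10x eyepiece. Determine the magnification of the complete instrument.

The overall magnification of a compound microscope is the product of the objective and eyepiece magnifications:
M = M_obj x M_eye = 20 x 10 = 200.

200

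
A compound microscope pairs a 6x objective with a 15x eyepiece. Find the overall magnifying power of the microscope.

90

The overall magnification of a compound microscope is the product of the objective and eyepiece magnifications:
M = M_obj x M_eye = 6 x 15 = 90.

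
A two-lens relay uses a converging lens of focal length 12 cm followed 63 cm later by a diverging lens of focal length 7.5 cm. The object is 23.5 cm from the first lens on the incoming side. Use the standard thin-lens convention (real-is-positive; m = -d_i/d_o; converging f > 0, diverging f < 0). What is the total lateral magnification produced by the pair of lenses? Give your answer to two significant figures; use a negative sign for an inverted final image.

First lens: d_i1 = 1/(1/12 - 1/23.5) = 24.522 cm.
m_1 = -(24.522)/23.5 = -1.0435.
That image sits 38.478 cm in front of the second lens, so d_o2 = 38.478 cm.
Second lens: d_i2 = 1/(1/(-7.5) - 1/(38.478)) = -6.277 cm.
m_2 = -(-6.277)/(38.478) = 0.1631.
Total m = m_1 x m_2 = (-1.0435)(0.1631) = -0.1702.

-0.17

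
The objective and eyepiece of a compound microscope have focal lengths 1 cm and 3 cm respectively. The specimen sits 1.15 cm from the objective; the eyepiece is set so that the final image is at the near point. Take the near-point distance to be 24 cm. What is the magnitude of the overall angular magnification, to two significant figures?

60

Objective: 1/d_i = 1/f_obj - 1/d_o = 1/1 - 1/1.15 = 0.13043 cm^-1, so d_i = 7.667 cm.
m_obj = -d_i/d_o = -7.667/1.15 = -6.667.
Eyepiece angular magnification (image at near point): M_eye = 1 + D/f_e = 1 + 24/3 = 9.000.
Overall M = m_obj x M_eye = (-6.667)(9.000) = -60.00.
|M| = 60.00.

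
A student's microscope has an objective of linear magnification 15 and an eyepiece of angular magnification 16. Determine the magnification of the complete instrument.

240

The overall magnification of a compound microscope is the product of the objective and eyepiece magnifications:
M = M_obj x M_eye = 15 x 16 = 240.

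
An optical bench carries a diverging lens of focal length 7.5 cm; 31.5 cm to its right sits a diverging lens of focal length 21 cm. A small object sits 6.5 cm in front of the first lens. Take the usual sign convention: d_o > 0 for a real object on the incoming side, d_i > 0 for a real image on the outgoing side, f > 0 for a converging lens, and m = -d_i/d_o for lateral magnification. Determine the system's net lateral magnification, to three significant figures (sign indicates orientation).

0.201

Lens 1: 1/d_i1 = 1/f_1 - 1/d_o1 = 1/(-7.5) - 1/6.5 = -0.28718 cm^-1, so d_i1 = -3.482 cm.
m_1 = -(-3.482)/6.5 = 0.5357.
With d_i1 < 0 the first image is virtual and lies on the object side; the object distance for lens 2 is d_o2 = 31.5 - (-3.482) = 34.982 cm.
Lens 2: 1/d_i2 = 1/f_2 - 1/d_o2 = 1/(-21) - 1/(34.982) = -0.07621 cm^-1, so d_i2 = -13.122 cm.
m_2 = -(-13.122)/(34.982) = 0.3751.
Total m = m_1 x m_2 = (0.5357)(0.3751) = 0.2010.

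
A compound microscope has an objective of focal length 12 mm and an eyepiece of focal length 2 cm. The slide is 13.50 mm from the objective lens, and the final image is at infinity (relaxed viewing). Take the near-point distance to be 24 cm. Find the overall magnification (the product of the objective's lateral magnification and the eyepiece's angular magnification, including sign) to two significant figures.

-96

Convert to cm: f_obj = 12 mm = 1.2 cm; d_o = 13.50 mm = 1.35 cm.
Objective: 1/d_i = 1/f_obj - 1/d_o = 1/1.2 - 1/1.35 = 0.09259 cm^-1, so d_i = 10.800 cm.
m_obj = -d_i/d_o = -10.800/1.35 = -8.000.
Eyepiece angular magnification (image at infinity): M_eye = D/f_e = 24/2 = 12.000.
Overall M = m_obj x M_eye = (-8.000)(12.000) = -96.00.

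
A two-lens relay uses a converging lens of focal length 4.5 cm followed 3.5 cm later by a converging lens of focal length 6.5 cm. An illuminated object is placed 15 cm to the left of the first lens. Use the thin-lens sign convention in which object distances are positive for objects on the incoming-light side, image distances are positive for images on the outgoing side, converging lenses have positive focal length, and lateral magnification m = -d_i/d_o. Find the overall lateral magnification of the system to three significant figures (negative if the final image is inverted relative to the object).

Applying the thin-lens equation to the first lens, 1/4.5 = 1/15 + 1/d_i1, which gives d_i1 = 6.429 cm.
Its lateral magnification is m_1 = -d_i1/d_o1 = -(6.429)/15 = -0.4286.
Since 6.429 cm > 3.5 cm, the first image lies past the second lens and serves as a virtual object: d_o2 = L - d_i1 = -2.929 cm.
Applying the thin-lens equation again with f_2 = 6.5 cm and d_o2 = -2.929 cm gives d_i2 = 2.019 cm.
m_2 = -(2.019)/(-2.929) = 0.6894.
Overall magnification: m = m_1 m_2 = -0.2955.

-0.295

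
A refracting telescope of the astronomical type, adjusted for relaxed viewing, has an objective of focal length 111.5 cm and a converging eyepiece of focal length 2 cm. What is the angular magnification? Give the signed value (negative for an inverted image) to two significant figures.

M = -f_obj/f_eye = -111.5/(2) = -55.750.

-56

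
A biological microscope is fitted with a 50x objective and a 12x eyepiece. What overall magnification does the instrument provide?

The overall magnification of a compound microscope is the product of the objective and eyepiece magnifications:
M = M_obj x M_eye = 50 x 12 = 600.

600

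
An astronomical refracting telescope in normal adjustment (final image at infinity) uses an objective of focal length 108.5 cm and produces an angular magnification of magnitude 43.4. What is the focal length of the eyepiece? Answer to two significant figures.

|M| = f_obj/f_eye, so f_eye = f_obj/|M| = 108.5/43.4 = 2.500 cm.

2.5 cm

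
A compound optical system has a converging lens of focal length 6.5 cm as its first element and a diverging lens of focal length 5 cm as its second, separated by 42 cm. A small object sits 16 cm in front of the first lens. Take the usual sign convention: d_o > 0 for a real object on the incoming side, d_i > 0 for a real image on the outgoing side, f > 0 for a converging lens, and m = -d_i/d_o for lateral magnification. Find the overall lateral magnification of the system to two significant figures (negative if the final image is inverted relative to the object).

-0.095

First lens: d_i1 = 1/(1/6.5 - 1/16) = 10.947 cm.
m_1 = -(10.947)/16 = -0.6842.
The intermediate image is 10.947 cm to the right of lens 1, so d_o2 = L - d_i1 = 42 - 10.947 = 31.053 cm.
Second lens: d_i2 = 1/(1/(-5) - 1/(31.053)) = -4.307 cm.
m_2 = -(-4.307)/(31.053) = 0.1387.
Overall magnification: m = m_1 m_2 = -0.0949.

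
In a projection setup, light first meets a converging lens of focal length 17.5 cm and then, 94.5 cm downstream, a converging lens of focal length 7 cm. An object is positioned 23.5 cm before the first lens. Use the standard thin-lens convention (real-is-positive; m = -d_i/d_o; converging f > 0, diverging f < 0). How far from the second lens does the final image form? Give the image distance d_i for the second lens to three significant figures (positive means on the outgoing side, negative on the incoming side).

First lens: d_i1 = 1/(1/17.5 - 1/23.5) = 68.542 cm.
Object distance for lens 2: d_o2 = 94.5 - 68.542 = 25.958 cm.
Second lens: d_i2 = 1/(1/7 - 1/(25.958)) = 9.585 cm.

9.58 cm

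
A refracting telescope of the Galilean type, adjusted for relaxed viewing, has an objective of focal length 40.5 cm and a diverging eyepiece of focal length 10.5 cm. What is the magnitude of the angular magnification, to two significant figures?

|M| = f_obj/|f_eye| = 40.5/10.5 = 3.857.

3.9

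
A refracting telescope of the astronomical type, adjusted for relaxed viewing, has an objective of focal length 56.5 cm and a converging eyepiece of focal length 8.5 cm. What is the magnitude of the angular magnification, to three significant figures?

6.65

|M| = f_obj/|f_eye| = 56.5/8.5 = 6.647.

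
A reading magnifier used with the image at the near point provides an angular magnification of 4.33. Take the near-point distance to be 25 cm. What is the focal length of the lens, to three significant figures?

For the image at the near point, M = 1 + D/f.
f = D/(M - 1) = 25/(4.33 - 1) = 7.508 cm.

7.51 cm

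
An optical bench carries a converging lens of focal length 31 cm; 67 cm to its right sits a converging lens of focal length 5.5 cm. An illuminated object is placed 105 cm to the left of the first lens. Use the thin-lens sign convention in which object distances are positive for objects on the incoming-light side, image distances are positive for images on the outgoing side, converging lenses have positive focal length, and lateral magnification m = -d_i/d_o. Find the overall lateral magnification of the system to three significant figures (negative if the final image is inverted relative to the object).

0.132

Applying the thin-lens equation to the first lens, 1/31 = 1/105 + 1/d_i1, which gives d_i1 = 43.986 cm.
Its lateral magnification is m_1 = -d_i1/d_o1 = -(43.986)/105 = -0.4189.
That image sits 23.014 cm in front of the second lens, so d_o2 = 23.014 cm.
Applying the thin-lens equation again with f_2 = 5.5 cm and d_o2 = 23.014 cm gives d_i2 = 7.227 cm.
m_2 = -(7.227)/(23.014) = -0.3140.
Overall magnification: m = m_1 m_2 = 0.1316.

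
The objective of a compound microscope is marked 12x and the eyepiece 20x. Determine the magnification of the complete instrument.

The overall magnification of a compound microscope is the product of the objective and eyepiece magnifications:
M = M_obj x M_eye = 12 x 20 = 240.

240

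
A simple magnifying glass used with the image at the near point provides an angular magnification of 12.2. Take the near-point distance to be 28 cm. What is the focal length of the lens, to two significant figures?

For the image at the near point, M = 1 + D/f.
f = D/(M - 1) = 28/(12.2 - 1) = 2.500 cm.

2.5 cm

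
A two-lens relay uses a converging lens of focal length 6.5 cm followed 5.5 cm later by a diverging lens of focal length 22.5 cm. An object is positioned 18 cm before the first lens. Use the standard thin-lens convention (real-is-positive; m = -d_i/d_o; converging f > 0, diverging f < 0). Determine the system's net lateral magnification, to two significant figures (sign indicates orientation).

First lens: d_i1 = 1/(1/6.5 - 1/18) = 10.174 cm.
m_1 = -(10.174)/18 = -0.5652.
This image would form 10.174 cm past lens 1, i.e. 4.674 cm beyond lens 2, so it is a virtual object for lens 2: d_o2 = 5.5 - 10.174 = -4.674 cm.
Second lens: d_i2 = 1/(1/(-22.5) - 1/(-4.674)) = 5.899 cm.
m_2 = -(5.899)/(-4.674) = 1.2622.
Overall magnification: m = m_1 m_2 = -0.7134.

-0.71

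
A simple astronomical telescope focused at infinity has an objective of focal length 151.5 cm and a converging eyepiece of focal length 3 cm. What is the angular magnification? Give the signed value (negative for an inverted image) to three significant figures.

M = -f_obj/f_eye = -151.5/(3) = -50.500.

-50.5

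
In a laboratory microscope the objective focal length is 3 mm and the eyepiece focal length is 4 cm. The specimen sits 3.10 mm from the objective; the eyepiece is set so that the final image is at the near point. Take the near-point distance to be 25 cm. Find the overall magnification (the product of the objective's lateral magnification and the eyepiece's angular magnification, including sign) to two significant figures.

Convert to cm: f_obj = 3 mm = 0.3 cm; d_o = 3.10 mm = 0.31 cm.
Objective: 1/d_i = 1/f_obj - 1/d_o = 1/0.3 - 1/0.31 = 0.10753 cm^-1, so d_i = 9.300 cm.
m_obj = -d_i/d_o = -9.300/0.31 = -30.000.
Eyepiece angular magnification (image at near point): M_eye = 1 + D/f_e = 1 + 25/4 = 7.250.
Overall M = m_obj x M_eye = (-30.000)(7.250) = -217.50.

-220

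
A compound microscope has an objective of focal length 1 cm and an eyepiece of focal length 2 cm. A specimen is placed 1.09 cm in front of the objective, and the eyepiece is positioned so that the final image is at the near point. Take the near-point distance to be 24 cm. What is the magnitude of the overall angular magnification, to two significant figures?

140

Objective: 1/d_i = 1/f_obj - 1/d_o = 1/1 - 1/1.09 = 0.08257 cm^-1, so d_i = 12.111 cm.
m_obj = -d_i/d_o = -12.111/1.09 = -11.111.
Eyepiece angular magnification (image at near point): M_eye = 1 + D/f_e = 1 + 24/2 = 13.000.
Overall M = m_obj x M_eye = (-11.111)(13.000) = -144.44.
|M| = 144.44.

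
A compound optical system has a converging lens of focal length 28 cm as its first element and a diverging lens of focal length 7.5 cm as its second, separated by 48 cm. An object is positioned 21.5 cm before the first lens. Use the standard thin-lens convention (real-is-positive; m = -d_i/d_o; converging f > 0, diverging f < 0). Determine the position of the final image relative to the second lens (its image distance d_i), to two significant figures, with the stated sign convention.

-7.1 cm

First lens: d_i1 = 1/(1/28 - 1/21.5) = -92.615 cm.
The intermediate image is virtual, 92.615 cm to the left of lens 1, so d_o2 = L - d_i1 = 48 - (-92.615) = 140.615 cm.
Second lens: d_i2 = 1/(1/(-7.5) - 1/(140.615)) = -7.120 cm.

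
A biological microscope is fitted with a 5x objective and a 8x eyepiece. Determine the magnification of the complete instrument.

40

The overall magnification of a compound microscope is the product of the objective and eyepiece magnifications:
M = M_obj x M_eye = 5 x 8 = 40.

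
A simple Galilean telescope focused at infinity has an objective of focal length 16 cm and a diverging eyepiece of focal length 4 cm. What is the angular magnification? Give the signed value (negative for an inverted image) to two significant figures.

4.0

M = -f_obj/f_eye = -16/(-4) = 4.000.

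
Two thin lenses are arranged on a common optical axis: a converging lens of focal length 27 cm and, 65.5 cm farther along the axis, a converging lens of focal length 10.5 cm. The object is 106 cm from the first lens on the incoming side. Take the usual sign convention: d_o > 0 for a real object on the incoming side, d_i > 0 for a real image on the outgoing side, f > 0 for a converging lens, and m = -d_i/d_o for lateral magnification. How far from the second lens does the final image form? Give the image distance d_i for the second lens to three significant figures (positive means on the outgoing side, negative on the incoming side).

16.4 cm

First lens: d_i1 = 1/(1/27 - 1/106) = 36.228 cm.
The intermediate image is 36.228 cm to the right of lens 1, so d_o2 = L - d_i1 = 65.5 - 36.228 = 29.272 cm.
Second lens: d_i2 = 1/(1/10.5 - 1/(29.272)) = 16.373 cm.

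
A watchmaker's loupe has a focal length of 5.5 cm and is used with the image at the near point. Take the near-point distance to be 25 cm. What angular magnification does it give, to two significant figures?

M = 1 + D/f = 1 + 25/5.5 = 5.545.

5.5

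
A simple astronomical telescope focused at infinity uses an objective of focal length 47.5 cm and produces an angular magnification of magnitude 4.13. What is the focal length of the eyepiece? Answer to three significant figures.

11.5 cm

|M| = f_obj/f_eye, so f_eye = f_obj/|M| = 47.5/4.13 = 11.501 cm.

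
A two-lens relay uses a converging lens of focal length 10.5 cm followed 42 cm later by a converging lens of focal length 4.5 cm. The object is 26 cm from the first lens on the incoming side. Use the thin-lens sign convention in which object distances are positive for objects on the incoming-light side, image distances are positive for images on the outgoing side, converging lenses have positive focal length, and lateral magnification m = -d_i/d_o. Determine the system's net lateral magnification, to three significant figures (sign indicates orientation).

0.153

First lens: d_i1 = 1/(1/10.5 - 1/26) = 17.613 cm.
m_1 = -(17.613)/26 = -0.6774.
Object distance for lens 2: d_o2 = 42 - 17.613 = 24.387 cm.
Second lens: d_i2 = 1/(1/4.5 - 1/(24.387)) = 5.518 cm.
m_2 = -(5.518)/(24.387) = -0.2263.
Total m = m_1 x m_2 = (-0.6774)(-0.2263) = 0.1533.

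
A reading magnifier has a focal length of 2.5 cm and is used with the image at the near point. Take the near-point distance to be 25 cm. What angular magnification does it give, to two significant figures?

11

M = 1 + D/f = 1 + 25/2.5 = 11.000.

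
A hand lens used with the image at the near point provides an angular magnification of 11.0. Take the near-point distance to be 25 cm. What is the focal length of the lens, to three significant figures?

2.50 cm

For the image at the near point, M = 1 + D/f.
f = D/(M - 1) = 25/(11.0 - 1) = 2.500 cm.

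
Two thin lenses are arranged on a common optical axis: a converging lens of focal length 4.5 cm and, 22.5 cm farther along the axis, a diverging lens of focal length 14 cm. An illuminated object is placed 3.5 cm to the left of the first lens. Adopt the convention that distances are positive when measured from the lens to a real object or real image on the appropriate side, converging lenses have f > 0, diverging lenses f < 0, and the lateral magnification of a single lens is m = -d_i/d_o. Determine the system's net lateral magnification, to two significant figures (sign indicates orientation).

1.2

First lens: d_i1 = 1/(1/4.5 - 1/3.5) = -15.750 cm.
m_1 = -(-15.750)/3.5 = 4.5000.
The intermediate image is virtual, 15.750 cm to the left of lens 1, so d_o2 = L - d_i1 = 22.5 - (-15.750) = 38.250 cm.
Second lens: d_i2 = 1/(1/(-14) - 1/(38.250)) = -10.249 cm.
m_2 = -(-10.249)/(38.250) = 0.2679.
Total m = m_1 x m_2 = (4.5000)(0.2679) = 1.2057.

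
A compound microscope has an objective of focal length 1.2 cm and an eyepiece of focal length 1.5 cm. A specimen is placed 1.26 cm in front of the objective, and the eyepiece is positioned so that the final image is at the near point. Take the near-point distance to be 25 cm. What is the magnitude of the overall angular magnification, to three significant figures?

Objective: 1/d_i = 1/f_obj - 1/d_o = 1/1.2 - 1/1.26 = 0.03968 cm^-1, so d_i = 25.200 cm.
m_obj = -d_i/d_o = -25.200/1.26 = -20.000.
Eyepiece angular magnification (image at near point): M_eye = 1 + D/f_e = 1 + 25/1.5 = 17.667.
Overall M = m_obj x M_eye = (-20.000)(17.667) = -353.33.
|M| = 353.33.

353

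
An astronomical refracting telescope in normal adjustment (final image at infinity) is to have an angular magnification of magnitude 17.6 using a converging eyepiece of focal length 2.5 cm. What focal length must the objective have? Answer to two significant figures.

44 cm

|M| = f_obj/|f_eye|, so f_obj = |M| x |f_eye| = 17.6 x 2.5 = 44.000 cm.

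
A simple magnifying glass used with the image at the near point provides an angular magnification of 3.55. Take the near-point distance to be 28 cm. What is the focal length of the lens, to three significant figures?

11.0 cm

For the image at the near point, M = 1 + D/f.
f = D/(M - 1) = 28/(3.55 - 1) = 10.980 cm.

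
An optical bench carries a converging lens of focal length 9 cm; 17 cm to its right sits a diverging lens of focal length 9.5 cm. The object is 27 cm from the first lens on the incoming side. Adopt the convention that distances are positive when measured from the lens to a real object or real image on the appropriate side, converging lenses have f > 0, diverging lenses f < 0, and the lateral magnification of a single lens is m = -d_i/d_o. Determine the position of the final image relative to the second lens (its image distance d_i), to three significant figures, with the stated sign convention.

Lens 1: 1/d_i1 = 1/f_1 - 1/d_o1 = 1/9 - 1/27 = 0.07407 cm^-1, so d_i1 = 13.500 cm.
That image sits 3.500 cm in front of the second lens, so d_o2 = 3.500 cm.
Lens 2: 1/d_i2 = 1/f_2 - 1/d_o2 = 1/(-9.5) - 1/(3.500) = -0.39098 cm^-1, so d_i2 = -2.558 cm.

-2.56 cm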